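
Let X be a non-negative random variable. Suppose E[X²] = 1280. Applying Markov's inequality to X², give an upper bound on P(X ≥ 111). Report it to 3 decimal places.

Since X ≥ 0, the event {X ≥ 111} is the same as {X² ≥ 12321}.
Markov's inequality applied to X² gives P(X² ≥ 12321) ≤ E[X²]/12321 = 1280/12321 = 0.1039.

0.104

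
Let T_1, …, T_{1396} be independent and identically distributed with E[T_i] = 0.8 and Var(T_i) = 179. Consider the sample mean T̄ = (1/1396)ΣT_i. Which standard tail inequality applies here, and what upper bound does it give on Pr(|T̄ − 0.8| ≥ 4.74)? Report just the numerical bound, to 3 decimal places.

0.006

With mean and variance of each term known, Chebyshev's inequality bounds the deviation of the sum (or sample mean).
Var(T̄) = Var(T_i)/n = 179/1396 = 0.12822.
Chebyshev: Pr(|T̄ − 0.8| ≥ 4.74) ≤ Var(T̄)/(4.74)² = 179/(1396·4.74²) = 0.0057.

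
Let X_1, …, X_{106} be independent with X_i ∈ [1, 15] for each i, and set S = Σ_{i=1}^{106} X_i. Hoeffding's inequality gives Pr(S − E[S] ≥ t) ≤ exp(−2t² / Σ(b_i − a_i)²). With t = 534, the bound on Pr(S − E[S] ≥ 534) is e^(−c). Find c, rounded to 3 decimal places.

Σ(b_i − a_i)² = 106·(14)² = 20776.
c = 2t²/20776 = 2·534²/20776 = 27.4505.

27.451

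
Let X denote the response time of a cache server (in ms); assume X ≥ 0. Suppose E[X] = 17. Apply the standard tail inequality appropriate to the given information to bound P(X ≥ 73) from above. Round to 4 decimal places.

0.2329

Only the mean of a non-negative variable is known, so Markov's inequality is the applicable tail bound.
Markov's inequality: for a non-negative random variable, P(X ≥ a) ≤ E[X]/a.
Here E[X] = 17 and a = 73, so the bound is 17/73 = 0.2329.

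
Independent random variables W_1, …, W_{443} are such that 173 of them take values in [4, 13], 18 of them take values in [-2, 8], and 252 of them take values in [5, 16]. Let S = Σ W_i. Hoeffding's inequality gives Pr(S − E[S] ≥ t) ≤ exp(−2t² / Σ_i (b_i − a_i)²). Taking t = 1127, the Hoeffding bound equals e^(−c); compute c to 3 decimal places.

54.859

Σ(b_i − a_i)² = 173·9² + 18·10² + 252·11² = 46305.
c = 2t² / 46305 = 2·1127² / 46305 = 54.8593.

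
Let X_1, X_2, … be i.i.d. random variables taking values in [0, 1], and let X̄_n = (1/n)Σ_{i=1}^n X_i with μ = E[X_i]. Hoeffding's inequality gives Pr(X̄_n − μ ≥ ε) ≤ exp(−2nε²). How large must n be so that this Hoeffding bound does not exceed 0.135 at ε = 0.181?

31

Require exp(−2nε²) ≤ 0.135, i.e. 2nε² ≥ ln(1/0.135) = 2.002481.
So n ≥ 2.002481 / (2·0.181²) = 30.562.
The smallest integer n is 31.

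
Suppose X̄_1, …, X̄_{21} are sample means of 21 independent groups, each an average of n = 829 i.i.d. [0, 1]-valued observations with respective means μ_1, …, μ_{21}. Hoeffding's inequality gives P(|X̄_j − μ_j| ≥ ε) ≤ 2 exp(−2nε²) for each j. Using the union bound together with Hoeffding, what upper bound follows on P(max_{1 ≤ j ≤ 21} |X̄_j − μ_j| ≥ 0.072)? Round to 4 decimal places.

0.0078

Per-experiment Hoeffding bound: 2·exp(−2·829·0.072²) = 2·exp(−8.59507) = 0.00037003.
Union bound over 21 events: 21·0.00037003 = 0.00777.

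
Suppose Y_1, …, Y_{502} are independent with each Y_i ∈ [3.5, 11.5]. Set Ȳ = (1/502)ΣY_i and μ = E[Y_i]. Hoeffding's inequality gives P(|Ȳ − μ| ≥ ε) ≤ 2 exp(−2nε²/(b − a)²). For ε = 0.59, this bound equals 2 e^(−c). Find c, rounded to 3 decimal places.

5.461

c = 2nε²/(b − a)² = 2·502·0.59² / 8² = 5.4608.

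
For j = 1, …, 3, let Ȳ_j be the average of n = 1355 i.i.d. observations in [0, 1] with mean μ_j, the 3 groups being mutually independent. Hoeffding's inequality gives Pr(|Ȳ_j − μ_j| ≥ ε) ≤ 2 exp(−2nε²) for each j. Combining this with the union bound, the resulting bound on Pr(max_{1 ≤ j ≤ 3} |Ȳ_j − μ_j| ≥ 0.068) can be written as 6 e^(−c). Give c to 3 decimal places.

12.531

Union bound over the 3 events: Pr(max_{1 ≤ j ≤ 3} |Ȳ_j − μ_j| ≥ 0.068) ≤ 3·2·exp(−2nε²) = 6 exp(−2·1355·0.068²).
So c = 2·1355·0.068² = 12.5310.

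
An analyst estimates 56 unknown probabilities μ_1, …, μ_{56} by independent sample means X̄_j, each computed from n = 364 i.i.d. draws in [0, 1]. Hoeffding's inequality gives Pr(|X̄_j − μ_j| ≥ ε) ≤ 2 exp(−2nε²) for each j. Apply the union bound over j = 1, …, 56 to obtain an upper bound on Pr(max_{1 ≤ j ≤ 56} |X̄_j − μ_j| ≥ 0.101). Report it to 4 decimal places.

0.0667

Per-experiment Hoeffding bound: 2·exp(−2·364·0.101²) = 2·exp(−7.42633) = 0.0011907.
Union bound over 56 events: 56·0.0011907 = 0.06668.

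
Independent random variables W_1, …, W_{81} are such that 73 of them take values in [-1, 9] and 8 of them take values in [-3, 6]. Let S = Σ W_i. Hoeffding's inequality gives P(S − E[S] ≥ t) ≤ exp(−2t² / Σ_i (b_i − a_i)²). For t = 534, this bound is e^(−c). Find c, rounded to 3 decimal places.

71.755

Σ(b_i − a_i)² = 73·10² + 8·9² = 7948.
c = 2t² / 7948 = 2·534² / 7948 = 71.7554.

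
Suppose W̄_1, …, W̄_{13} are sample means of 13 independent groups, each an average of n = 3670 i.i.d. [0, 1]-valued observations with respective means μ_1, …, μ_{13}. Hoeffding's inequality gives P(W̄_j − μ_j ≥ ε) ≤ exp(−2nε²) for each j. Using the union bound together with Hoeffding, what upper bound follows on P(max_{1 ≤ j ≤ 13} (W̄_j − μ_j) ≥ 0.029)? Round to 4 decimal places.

0.0271

Per-experiment Hoeffding bound: exp(−2·3670·0.029²) = exp(−6.17294) = 0.0020851.
Union bound over 13 events: 13·0.0020851 = 0.02711.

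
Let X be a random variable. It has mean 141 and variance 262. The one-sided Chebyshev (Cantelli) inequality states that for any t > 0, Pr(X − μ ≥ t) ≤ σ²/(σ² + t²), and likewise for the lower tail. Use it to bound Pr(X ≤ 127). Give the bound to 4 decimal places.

Here σ² = 262 and t = 14, so σ² + t² = 458.
Cantelli's bound: 262/458 = 0.5721.

0.5721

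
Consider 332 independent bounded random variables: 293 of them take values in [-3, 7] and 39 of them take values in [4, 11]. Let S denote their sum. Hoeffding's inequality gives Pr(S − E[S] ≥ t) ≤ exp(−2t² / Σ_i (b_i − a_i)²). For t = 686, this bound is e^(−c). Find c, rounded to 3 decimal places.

30.156

Σ(b_i − a_i)² = 293·10² + 39·7² = 31211.
c = 2t² / 31211 = 2·686² / 31211 = 30.1558.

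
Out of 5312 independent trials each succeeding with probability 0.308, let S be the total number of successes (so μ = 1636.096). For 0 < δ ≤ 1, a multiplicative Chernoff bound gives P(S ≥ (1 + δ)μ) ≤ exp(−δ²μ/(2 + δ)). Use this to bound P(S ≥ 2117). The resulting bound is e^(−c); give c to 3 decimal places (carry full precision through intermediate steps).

61.621

Write 2117 = (1 + δ)μ, so δ = 2117/1636.096 − 1 = 0.2939339…
Then the exponent is δ²μ/(2 + δ) = (2117 − μ)² / (μ·(2 + δ)) = 61.620768.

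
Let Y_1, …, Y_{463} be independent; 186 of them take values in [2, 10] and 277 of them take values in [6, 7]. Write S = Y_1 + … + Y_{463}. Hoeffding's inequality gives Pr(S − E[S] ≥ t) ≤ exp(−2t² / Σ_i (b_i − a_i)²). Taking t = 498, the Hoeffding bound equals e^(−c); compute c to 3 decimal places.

40.720

Σ(b_i − a_i)² = 186·8² + 277·1² = 12181.
c = 2t² / 12181 = 2·498² / 12181 = 40.7198.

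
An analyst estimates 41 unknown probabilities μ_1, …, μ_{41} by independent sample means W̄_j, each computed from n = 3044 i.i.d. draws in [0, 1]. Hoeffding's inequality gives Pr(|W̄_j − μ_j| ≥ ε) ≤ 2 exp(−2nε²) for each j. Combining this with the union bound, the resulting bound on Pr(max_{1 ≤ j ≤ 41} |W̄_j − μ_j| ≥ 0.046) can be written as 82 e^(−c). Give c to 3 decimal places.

Union bound over the 41 events: Pr(max_{1 ≤ j ≤ 41} |W̄_j − μ_j| ≥ 0.046) ≤ 41·2·exp(−2nε²) = 82 exp(−2·3044·0.046²).
So c = 2·3044·0.046² = 12.8822.

12.882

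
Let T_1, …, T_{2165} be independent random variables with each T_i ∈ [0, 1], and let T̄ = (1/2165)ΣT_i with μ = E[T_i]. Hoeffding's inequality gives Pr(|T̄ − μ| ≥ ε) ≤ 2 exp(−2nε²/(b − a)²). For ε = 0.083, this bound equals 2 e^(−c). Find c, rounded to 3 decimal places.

29.829

c = 2nε²/(b − a)² = 2·2165·0.083² / 1² = 29.8294.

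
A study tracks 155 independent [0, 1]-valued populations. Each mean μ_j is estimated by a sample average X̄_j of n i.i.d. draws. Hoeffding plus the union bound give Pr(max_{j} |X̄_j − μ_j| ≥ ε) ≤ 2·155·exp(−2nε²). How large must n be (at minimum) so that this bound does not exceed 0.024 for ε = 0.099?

483

Need 2·155·exp(−2nε²) ≤ 0.024, i.e. exp(−2nε²) ≤ 0.024/310.
So 2nε² ≥ ln(310/0.024) = 9.466274.
Hence n ≥ 9.466274/(2·0.099²) = 482.924.
The smallest integer n is 483.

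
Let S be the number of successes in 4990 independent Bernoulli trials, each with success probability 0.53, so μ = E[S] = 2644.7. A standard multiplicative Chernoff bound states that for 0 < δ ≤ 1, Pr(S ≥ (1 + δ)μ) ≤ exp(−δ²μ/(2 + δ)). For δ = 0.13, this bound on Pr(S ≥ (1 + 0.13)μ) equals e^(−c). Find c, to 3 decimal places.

20.984

c = δ²μ/(2 + δ) = 0.13²·2644.7/(2 + 0.13) = 20.9838.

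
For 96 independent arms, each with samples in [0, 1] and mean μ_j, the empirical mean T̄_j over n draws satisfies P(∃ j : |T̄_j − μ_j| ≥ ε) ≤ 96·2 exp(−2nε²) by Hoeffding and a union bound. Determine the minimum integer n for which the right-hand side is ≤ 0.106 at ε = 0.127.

233

Need 2·96·exp(−2nε²) ≤ 0.106, i.e. exp(−2nε²) ≤ 0.106/192.
So 2nε² ≥ ln(192/0.106) = 7.501812.
Hence n ≥ 7.501812/(2·0.127²) = 232.557.
The smallest integer n is 233.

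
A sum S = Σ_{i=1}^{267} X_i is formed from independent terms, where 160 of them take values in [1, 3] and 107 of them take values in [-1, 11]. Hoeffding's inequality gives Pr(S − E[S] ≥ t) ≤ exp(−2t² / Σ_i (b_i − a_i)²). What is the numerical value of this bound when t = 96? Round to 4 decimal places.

Σ(b_i − a_i)² = 160·2² + 107·12² = 16048.
Exponent = 2·96² / 16048 = 1.14855.
Bound = exp(−1.14855) = 0.31709.

0.3171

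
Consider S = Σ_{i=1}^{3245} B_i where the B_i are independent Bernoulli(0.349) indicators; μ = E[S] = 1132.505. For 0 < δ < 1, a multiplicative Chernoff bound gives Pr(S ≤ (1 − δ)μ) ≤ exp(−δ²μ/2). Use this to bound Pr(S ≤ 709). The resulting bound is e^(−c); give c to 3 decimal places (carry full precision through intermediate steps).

79.186

Write 709 = (1 − δ)μ, so δ = 1 − 709/1132.505 = 0.3739542…
Then the exponent is δ²μ/2 = (μ − 709)²/(2μ) = 79.185736.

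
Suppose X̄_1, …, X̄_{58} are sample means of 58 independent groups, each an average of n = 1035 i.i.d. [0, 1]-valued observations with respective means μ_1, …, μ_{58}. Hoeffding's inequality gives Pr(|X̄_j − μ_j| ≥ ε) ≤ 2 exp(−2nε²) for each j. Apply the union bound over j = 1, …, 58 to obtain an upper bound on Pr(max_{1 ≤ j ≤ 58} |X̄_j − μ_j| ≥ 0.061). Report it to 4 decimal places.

Per-experiment Hoeffding bound: 2·exp(−2·1035·0.061²) = 2·exp(−7.70247) = 0.00090342.
Union bound over 58 events: 58·0.00090342 = 0.05240.

0.0524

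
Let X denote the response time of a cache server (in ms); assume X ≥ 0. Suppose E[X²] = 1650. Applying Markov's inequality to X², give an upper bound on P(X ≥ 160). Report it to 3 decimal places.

0.064

Since X ≥ 0, the event {X ≥ 160} is the same as {X² ≥ 25600}.
Markov's inequality applied to X² gives P(X² ≥ 25600) ≤ E[X²]/25600 = 1650/25600 = 0.0645.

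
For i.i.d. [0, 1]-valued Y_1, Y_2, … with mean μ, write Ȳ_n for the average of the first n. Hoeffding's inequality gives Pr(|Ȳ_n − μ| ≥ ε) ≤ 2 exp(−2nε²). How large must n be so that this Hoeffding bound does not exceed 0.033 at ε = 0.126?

130

Require 2·exp(−2nε²) ≤ 0.033, i.e. 2nε² ≥ ln(2/0.033) = 4.104395.
So n ≥ 4.104395 / (2·0.126²) = 129.264.
The smallest integer n is 130.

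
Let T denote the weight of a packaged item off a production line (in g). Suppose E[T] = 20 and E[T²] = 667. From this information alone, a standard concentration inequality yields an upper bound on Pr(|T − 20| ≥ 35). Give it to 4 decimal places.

The first two moments determine the variance, so Chebyshev's inequality is the sharpest standard bound available.
Var(T) = E[T²] − (E[T])² = 667 − 400 = 267.
Chebyshev's inequality: Pr(|T − μ| ≥ t) ≤ Var(T)/t² = 267/1225 = 0.2180.

0.2180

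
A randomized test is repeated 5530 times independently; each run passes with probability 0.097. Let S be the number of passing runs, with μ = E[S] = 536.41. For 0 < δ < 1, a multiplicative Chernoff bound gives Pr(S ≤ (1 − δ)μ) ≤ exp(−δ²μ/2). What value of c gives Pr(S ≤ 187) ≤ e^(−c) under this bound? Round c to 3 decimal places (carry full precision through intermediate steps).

Write 187 = (1 − δ)μ, so δ = 1 − 187/536.41 = 0.6513861…
Then the exponent is δ²μ/2 = (μ − 187)²/(2μ) = 113.800403.

113.800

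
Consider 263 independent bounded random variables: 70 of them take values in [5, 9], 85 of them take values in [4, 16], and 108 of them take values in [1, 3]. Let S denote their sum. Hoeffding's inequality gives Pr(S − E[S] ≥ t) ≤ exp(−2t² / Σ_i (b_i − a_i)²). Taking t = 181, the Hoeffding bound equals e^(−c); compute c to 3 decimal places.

Σ(b_i − a_i)² = 70·4² + 85·12² + 108·2² = 13792.
c = 2t² / 13792 = 2·181² / 13792 = 4.7507.

4.751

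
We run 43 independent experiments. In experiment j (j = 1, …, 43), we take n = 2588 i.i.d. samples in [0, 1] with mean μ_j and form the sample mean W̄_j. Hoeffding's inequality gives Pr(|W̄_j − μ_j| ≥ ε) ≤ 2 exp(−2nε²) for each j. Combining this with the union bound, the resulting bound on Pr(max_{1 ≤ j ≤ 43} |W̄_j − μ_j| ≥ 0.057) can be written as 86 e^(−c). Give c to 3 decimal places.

16.817

Union bound over the 43 events: Pr(max_{1 ≤ j ≤ 43} |W̄_j − μ_j| ≥ 0.057) ≤ 43·2·exp(−2nε²) = 86 exp(−2·2588·0.057²).
So c = 2·2588·0.057² = 16.8168.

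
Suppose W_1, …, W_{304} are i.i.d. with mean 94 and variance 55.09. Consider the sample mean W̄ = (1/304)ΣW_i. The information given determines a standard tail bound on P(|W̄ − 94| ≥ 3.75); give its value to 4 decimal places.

0.0129

With mean and variance of each term known, Chebyshev's inequality bounds the deviation of the sum (or sample mean).
Var(W̄) = Var(W_i)/n = 55.09/304 = 0.18122.
Chebyshev: P(|W̄ − 94| ≥ 3.75) ≤ Var(W̄)/(3.75)² = 55.09/(304·3.75²) = 0.0129.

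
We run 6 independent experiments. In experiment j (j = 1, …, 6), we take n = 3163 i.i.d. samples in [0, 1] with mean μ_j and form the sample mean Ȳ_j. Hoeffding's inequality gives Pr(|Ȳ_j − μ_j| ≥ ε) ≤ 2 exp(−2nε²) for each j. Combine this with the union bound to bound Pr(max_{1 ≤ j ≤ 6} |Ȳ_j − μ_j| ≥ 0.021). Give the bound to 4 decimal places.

0.7372

Per-experiment Hoeffding bound: 2·exp(−2·3163·0.021²) = 2·exp(−2.78977) = 0.12287.
Union bound over 6 events: 6·0.12287 = 0.73723.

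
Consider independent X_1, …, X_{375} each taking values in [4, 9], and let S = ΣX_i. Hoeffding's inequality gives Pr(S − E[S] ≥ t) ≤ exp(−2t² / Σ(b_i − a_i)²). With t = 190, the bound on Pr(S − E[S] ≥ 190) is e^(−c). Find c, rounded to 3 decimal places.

Σ(b_i − a_i)² = 375·(5)² = 9375.
c = 2t²/9375 = 2·190²/9375 = 7.7013.

7.701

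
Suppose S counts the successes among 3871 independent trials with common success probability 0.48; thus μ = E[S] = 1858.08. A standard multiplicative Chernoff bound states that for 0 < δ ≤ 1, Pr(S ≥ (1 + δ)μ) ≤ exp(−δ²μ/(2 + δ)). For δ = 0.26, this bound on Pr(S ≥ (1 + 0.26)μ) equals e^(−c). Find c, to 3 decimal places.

55.578

c = δ²μ/(2 + δ) = 0.26²·1858.08/(2 + 0.26) = 55.5780.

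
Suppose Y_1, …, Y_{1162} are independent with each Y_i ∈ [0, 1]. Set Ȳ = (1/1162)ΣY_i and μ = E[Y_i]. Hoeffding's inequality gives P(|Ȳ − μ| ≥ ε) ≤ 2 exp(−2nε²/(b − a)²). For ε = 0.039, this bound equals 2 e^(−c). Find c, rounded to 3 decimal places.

c = 2nε²/(b − a)² = 2·1162·0.039² / 1² = 3.5348.

3.535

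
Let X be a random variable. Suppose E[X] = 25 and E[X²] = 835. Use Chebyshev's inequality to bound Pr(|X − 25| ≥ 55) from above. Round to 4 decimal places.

0.0694

Var(X) = E[X²] − (E[X])² = 835 − 625 = 210.
Chebyshev's inequality: Pr(|X − μ| ≥ t) ≤ Var(X)/t² = 210/3025 = 0.0694.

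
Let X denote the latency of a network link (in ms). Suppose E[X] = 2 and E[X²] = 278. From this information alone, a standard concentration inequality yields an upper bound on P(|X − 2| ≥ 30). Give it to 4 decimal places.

0.3044

The first two moments determine the variance, so Chebyshev's inequality is the sharpest standard bound available.
Var(X) = E[X²] − (E[X])² = 278 − 4 = 274.
Chebyshev's inequality: P(|X − μ| ≥ t) ≤ Var(X)/t² = 274/900 = 0.3044.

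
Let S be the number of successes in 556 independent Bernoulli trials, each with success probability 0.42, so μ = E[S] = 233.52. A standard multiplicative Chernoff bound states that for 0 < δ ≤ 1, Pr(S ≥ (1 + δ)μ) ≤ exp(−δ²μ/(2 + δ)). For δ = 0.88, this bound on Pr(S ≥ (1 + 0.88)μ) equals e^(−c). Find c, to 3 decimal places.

62.791

c = δ²μ/(2 + δ) = 0.88²·233.52/(2 + 0.88) = 62.7909.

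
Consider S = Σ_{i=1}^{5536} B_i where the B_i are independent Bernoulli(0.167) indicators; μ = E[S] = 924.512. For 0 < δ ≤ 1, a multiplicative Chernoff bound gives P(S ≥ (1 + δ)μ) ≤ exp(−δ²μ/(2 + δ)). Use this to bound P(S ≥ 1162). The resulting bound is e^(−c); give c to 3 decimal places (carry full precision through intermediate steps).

Write 1162 = (1 + δ)μ, so δ = 1162/924.512 − 1 = 0.2568793…
Then the exponent is δ²μ/(2 + δ) = (1162 − μ)² / (μ·(2 + δ)) = 27.031021.

27.031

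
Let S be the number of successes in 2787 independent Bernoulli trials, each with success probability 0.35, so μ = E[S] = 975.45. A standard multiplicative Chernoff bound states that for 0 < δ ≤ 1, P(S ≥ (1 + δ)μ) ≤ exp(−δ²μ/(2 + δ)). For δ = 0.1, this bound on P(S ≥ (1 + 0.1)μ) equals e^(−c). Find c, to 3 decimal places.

4.645

c = δ²μ/(2 + δ) = 0.1²·975.45/(2 + 0.1) = 4.6450.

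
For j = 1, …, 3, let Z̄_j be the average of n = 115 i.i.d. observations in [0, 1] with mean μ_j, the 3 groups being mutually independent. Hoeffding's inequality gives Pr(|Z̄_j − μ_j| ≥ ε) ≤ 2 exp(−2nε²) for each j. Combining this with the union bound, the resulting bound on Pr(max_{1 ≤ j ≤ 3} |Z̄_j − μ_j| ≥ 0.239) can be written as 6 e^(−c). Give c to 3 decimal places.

Union bound over the 3 events: Pr(max_{1 ≤ j ≤ 3} |Z̄_j − μ_j| ≥ 0.239) ≤ 3·2·exp(−2nε²) = 6 exp(−2·115·0.239²).
So c = 2·115·0.239² = 13.1378.

13.138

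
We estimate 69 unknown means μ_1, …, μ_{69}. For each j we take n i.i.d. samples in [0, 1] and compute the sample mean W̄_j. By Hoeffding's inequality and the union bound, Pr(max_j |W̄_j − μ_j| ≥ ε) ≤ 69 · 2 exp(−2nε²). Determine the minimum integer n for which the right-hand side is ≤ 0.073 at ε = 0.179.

Need 2·69·exp(−2nε²) ≤ 0.073, i.e. exp(−2nε²) ≤ 0.073/138.
So 2nε² ≥ ln(138/0.073) = 7.544550.
Hence n ≥ 7.544550/(2·0.179²) = 117.733.
The smallest integer n is 118.

118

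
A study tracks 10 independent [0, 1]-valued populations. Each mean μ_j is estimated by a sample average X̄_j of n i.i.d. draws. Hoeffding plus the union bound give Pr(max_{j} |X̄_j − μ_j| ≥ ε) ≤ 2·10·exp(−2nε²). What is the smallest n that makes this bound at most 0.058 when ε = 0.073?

549

Need 2·10·exp(−2nε²) ≤ 0.058, i.e. exp(−2nε²) ≤ 0.058/20.
So 2nε² ≥ ln(20/0.058) = 5.843045.
Hence n ≥ 5.843045/(2·0.073²) = 548.231.
The smallest integer n is 549.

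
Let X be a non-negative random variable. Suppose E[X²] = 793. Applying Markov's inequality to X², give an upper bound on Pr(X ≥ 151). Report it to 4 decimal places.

Since X ≥ 0, the event {X ≥ 151} is the same as {X² ≥ 22801}.
Markov's inequality applied to X² gives Pr(X² ≥ 22801) ≤ E[X²]/22801 = 793/22801 = 0.0348.

0.0348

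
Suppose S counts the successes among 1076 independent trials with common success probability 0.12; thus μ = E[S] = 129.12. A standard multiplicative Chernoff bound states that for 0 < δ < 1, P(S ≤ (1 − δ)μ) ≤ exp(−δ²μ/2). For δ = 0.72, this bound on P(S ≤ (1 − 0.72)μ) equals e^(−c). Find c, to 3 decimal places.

33.468

c = δ²μ/2 = 0.72²·129.12/2 = 33.4679.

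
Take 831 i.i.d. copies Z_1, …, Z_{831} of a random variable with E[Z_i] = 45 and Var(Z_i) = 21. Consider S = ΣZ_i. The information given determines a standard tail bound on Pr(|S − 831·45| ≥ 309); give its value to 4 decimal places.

0.1828

With mean and variance of each term known, Chebyshev's inequality bounds the deviation of the sum (or sample mean).
Var(S) = n·Var(Z_i) = 831·21 = 17451.
Chebyshev: Pr(|S − 831·45| ≥ 309) ≤ Var(S)/309² = 17451/95481 = 0.1828.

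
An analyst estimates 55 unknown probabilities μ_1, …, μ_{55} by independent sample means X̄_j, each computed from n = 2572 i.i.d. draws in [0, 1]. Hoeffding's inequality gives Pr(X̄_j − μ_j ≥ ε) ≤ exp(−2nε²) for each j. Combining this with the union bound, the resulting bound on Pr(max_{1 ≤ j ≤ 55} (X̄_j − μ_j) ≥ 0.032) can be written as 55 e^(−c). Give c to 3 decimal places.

5.267

Union bound over the 55 events: Pr(max_{1 ≤ j ≤ 55} (X̄_j − μ_j) ≥ 0.032) ≤ 55·exp(−2nε²) = 55 exp(−2·2572·0.032²).
So c = 2·2572·0.032² = 5.2675.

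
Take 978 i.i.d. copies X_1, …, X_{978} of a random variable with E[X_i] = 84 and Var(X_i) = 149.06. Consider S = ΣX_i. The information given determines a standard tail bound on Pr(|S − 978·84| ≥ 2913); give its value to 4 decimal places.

0.0172

With mean and variance of each term known, Chebyshev's inequality bounds the deviation of the sum (or sample mean).
Var(S) = n·Var(X_i) = 978·149.06 = 145780.68.
Chebyshev: Pr(|S − 978·84| ≥ 2913) ≤ Var(S)/2913² = 145780.68/8485569 = 0.0172.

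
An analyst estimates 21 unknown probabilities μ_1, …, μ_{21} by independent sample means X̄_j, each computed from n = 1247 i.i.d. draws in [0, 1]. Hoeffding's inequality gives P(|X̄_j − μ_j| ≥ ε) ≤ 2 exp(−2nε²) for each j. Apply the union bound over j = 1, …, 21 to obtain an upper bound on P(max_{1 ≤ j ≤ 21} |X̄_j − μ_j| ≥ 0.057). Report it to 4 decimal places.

0.0127

Per-experiment Hoeffding bound: 2·exp(−2·1247·0.057²) = 2·exp(−8.10301) = 0.00060526.
Union bound over 21 events: 21·0.00060526 = 0.01271.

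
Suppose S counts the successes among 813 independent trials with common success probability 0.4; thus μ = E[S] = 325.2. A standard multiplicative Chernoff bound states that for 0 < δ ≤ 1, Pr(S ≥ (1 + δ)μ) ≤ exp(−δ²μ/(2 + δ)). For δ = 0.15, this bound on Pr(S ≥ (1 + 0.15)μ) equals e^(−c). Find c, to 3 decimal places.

3.403

c = δ²μ/(2 + δ) = 0.15²·325.2/(2 + 0.15) = 3.4033.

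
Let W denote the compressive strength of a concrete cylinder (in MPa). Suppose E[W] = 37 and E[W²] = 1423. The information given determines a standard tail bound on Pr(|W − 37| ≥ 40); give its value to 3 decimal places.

The first two moments determine the variance, so Chebyshev's inequality is the sharpest standard bound available.
Var(W) = E[W²] − (E[W])² = 1423 − 1369 = 54.
Chebyshev's inequality: Pr(|W − μ| ≥ t) ≤ Var(W)/t² = 54/1600 = 0.0338.

0.034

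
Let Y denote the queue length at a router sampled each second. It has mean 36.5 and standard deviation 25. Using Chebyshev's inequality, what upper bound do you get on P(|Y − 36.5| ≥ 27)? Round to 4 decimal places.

Chebyshev: P(|Y − μ| ≥ t) ≤ Var(Y)/t².
Var(Y) = σ² = 25² = 625.
Bound = 625 / 729 = 0.8573.

0.8573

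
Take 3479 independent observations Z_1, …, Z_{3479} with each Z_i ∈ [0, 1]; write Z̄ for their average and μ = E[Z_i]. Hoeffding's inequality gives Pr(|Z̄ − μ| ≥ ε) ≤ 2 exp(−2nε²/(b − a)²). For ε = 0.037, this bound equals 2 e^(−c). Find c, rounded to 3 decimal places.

c = 2nε²/(b − a)² = 2·3479·0.037² / 1² = 9.5255.

9.526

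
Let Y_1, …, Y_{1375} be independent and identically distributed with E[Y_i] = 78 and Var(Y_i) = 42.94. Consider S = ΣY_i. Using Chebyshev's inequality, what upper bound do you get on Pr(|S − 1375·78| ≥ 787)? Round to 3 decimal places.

Var(S) = n·Var(Y_i) = 1375·42.94 = 59042.5.
Chebyshev: Pr(|S − 1375·78| ≥ 787) ≤ Var(S)/787² = 59042.5/619369 = 0.0953.

0.095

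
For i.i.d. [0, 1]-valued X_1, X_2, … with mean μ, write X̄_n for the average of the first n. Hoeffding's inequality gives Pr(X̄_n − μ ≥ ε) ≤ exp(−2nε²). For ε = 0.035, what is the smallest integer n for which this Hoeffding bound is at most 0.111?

Require exp(−2nε²) ≤ 0.111, i.e. 2nε² ≥ ln(1/0.111) = 2.198225.
So n ≥ 2.198225 / (2·0.035²) = 897.235.
The smallest integer n is 898.

898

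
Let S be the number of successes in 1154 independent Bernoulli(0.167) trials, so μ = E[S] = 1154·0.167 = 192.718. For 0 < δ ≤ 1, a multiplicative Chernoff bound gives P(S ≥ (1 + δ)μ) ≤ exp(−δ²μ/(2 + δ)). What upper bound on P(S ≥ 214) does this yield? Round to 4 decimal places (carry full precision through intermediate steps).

Write 214 = (1 + δ)μ, so δ = 214/192.718 − 1 = 0.1104308…
Then the exponent is δ²μ/(2 + δ) = (214 − μ)² / (μ·(2 + δ)) = 1.113606.
Bound = exp(−1.113606) = 0.32837.

0.3284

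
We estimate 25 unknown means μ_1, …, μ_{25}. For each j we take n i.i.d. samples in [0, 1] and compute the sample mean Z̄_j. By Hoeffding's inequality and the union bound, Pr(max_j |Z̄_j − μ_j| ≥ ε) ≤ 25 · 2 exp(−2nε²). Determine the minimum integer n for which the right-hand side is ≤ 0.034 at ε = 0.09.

Need 2·25·exp(−2nε²) ≤ 0.034, i.e. exp(−2nε²) ≤ 0.034/50.
So 2nε² ≥ ln(50/0.034) = 7.293418.
Hence n ≥ 7.293418/(2·0.09²) = 450.211.
The smallest integer n is 451.

451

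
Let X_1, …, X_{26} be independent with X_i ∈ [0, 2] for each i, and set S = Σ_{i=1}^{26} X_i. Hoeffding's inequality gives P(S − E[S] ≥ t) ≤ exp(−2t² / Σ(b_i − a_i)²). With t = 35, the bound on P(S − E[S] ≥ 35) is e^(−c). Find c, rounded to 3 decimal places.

Σ(b_i − a_i)² = 26·(2)² = 104.
c = 2t²/104 = 2·35²/104 = 23.5577.

23.558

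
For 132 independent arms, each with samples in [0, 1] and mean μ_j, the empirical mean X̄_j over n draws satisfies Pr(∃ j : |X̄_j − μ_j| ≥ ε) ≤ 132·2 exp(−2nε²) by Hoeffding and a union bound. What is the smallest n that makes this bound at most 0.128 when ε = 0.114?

294

Need 2·132·exp(−2nε²) ≤ 0.128, i.e. exp(−2nε²) ≤ 0.128/264.
So 2nε² ≥ ln(264/0.128) = 7.631674.
Hence n ≥ 7.631674/(2·0.114²) = 293.616.
The smallest integer n is 294.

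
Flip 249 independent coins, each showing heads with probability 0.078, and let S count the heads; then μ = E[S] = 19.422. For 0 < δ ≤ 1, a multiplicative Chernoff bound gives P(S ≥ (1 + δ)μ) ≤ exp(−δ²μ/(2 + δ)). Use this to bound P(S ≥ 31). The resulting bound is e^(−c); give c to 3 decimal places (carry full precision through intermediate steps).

2.659

Write 31 = (1 + δ)μ, so δ = 31/19.422 − 1 = 0.5961281…
Then the exponent is δ²μ/(2 + δ) = (31 − μ)² / (μ·(2 + δ)) = 2.658563.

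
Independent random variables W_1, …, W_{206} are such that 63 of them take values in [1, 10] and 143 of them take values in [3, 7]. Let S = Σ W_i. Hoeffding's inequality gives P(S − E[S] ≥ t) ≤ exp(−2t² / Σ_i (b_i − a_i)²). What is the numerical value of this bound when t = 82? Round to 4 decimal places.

0.1621

Σ(b_i − a_i)² = 63·9² + 143·4² = 7391.
Exponent = 2·82² / 7391 = 1.81951.
Bound = exp(−1.81951) = 0.16211.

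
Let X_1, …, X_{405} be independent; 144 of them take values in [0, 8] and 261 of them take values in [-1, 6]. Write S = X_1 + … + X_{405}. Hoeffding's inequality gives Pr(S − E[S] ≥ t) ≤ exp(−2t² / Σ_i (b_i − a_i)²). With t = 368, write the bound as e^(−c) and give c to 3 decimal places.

12.308

Σ(b_i − a_i)² = 144·8² + 261·7² = 22005.
c = 2t² / 22005 = 2·368² / 22005 = 12.3085.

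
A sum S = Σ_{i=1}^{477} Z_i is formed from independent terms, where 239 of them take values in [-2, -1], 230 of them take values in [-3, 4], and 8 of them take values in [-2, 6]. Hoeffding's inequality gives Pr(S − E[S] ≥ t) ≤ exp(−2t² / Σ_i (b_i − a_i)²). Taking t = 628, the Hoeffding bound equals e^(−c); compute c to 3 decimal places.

65.616

Σ(b_i − a_i)² = 239·1² + 230·7² + 8·8² = 12021.
c = 2t² / 12021 = 2·628² / 12021 = 65.6158.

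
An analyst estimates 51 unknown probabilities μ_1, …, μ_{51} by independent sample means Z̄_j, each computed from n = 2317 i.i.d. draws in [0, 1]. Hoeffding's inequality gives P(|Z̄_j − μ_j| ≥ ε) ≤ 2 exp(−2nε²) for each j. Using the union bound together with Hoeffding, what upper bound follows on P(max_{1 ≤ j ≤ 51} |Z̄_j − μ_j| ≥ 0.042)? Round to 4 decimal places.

Per-experiment Hoeffding bound: 2·exp(−2·2317·0.042²) = 2·exp(−8.17438) = 0.00056356.
Union bound over 51 events: 51·0.00056356 = 0.02874.

0.0287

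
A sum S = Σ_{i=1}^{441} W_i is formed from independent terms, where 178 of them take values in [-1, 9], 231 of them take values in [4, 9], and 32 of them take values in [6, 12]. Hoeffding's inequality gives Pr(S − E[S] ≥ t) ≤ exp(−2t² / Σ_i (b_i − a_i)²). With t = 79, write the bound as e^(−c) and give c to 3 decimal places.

Σ(b_i − a_i)² = 178·10² + 231·5² + 32·6² = 24727.
c = 2t² / 24727 = 2·79² / 24727 = 0.5048.

0.505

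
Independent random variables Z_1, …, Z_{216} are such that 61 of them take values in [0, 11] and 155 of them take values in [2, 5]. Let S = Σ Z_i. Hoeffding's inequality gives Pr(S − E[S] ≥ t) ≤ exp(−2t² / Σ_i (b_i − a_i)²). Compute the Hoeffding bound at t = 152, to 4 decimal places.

Σ(b_i − a_i)² = 61·11² + 155·3² = 8776.
Exponent = 2·152² / 8776 = 5.26527.
Bound = exp(−5.26527) = 0.00517.

0.0052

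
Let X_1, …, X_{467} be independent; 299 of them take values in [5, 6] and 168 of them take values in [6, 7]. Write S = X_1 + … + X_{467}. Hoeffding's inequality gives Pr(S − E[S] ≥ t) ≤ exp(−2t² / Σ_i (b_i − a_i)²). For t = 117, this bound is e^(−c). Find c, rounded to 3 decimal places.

58.625

Σ(b_i − a_i)² = 299·1² + 168·1² = 467.
c = 2t² / 467 = 2·117² / 467 = 58.6253.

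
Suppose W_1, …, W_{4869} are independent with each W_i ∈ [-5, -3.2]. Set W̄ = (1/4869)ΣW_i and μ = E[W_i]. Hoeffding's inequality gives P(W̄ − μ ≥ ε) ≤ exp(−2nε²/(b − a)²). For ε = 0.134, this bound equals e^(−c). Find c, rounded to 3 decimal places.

c = 2nε²/(b − a)² = 2·4869·0.134² / 1.8² = 53.9678.

53.968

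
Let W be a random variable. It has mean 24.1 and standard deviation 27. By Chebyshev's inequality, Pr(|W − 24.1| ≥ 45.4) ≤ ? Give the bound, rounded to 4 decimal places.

Chebyshev: Pr(|W − μ| ≥ t) ≤ Var(W)/t².
Var(W) = σ² = 27² = 729.
Bound = 729 / 2061.16 = 0.3537.

0.3537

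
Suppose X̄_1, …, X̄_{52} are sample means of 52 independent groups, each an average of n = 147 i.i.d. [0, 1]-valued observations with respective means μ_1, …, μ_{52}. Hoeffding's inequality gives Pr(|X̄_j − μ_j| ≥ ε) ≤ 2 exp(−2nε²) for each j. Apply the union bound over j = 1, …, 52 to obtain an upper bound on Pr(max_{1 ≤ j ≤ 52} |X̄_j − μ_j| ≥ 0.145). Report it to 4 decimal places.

Per-experiment Hoeffding bound: 2·exp(−2·147·0.145²) = 2·exp(−6.18135) = 0.0041353.
Union bound over 52 events: 52·0.0041353 = 0.21503.

0.2150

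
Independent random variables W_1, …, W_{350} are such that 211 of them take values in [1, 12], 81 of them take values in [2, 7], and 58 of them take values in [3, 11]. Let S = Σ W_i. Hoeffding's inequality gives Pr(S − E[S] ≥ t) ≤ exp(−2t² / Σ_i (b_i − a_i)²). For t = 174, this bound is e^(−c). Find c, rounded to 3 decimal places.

1.937

Σ(b_i − a_i)² = 211·11² + 81·5² + 58·8² = 31268.
c = 2t² / 31268 = 2·174² / 31268 = 1.9365.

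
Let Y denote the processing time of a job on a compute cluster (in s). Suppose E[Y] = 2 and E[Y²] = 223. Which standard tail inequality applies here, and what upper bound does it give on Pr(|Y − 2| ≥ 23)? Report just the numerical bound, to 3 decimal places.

The first two moments determine the variance, so Chebyshev's inequality is the sharpest standard bound available.
Var(Y) = E[Y²] − (E[Y])² = 223 − 4 = 219.
Chebyshev's inequality: Pr(|Y − μ| ≥ t) ≤ Var(Y)/t² = 219/529 = 0.4140.

0.414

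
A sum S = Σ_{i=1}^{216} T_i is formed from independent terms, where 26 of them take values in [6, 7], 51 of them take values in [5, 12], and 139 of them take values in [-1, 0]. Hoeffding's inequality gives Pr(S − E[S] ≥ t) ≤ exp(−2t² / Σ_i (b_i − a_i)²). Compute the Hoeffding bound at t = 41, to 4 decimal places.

Σ(b_i − a_i)² = 26·1² + 51·7² + 139·1² = 2664.
Exponent = 2·41² / 2664 = 1.26201.
Bound = exp(−1.26201) = 0.28308.

0.2831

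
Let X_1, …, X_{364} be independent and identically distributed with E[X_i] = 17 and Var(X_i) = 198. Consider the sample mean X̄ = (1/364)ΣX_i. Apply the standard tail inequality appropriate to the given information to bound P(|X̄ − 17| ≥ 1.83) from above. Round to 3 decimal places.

With mean and variance of each term known, Chebyshev's inequality bounds the deviation of the sum (or sample mean).
Var(X̄) = Var(X_i)/n = 198/364 = 0.54396.
Chebyshev: P(|X̄ − 17| ≥ 1.83) ≤ Var(X̄)/(1.83)² = 198/(364·1.83²) = 0.1624.

0.162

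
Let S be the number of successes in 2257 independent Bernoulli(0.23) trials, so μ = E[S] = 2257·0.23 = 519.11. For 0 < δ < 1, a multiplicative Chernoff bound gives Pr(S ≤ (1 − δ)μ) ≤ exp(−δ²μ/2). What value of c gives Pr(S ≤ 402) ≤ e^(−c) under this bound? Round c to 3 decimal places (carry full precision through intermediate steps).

Write 402 = (1 − δ)μ, so δ = 1 − 402/519.11 = 0.2255977…
Then the exponent is δ²μ/2 = (μ − 402)²/(2μ) = 13.209871.

13.210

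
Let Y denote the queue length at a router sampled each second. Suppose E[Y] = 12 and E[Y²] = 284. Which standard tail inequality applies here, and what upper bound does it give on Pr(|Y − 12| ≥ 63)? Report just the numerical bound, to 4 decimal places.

The first two moments determine the variance, so Chebyshev's inequality is the sharpest standard bound available.
Var(Y) = E[Y²] − (E[Y])² = 284 − 144 = 140.
Chebyshev's inequality: Pr(|Y − μ| ≥ t) ≤ Var(Y)/t² = 140/3969 = 0.0353.

0.0353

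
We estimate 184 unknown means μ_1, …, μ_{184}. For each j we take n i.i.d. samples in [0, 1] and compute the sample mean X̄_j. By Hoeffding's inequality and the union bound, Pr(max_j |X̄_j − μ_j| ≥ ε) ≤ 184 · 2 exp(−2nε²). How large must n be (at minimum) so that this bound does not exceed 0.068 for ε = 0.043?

Need 2·184·exp(−2nε²) ≤ 0.068, i.e. exp(−2nε²) ≤ 0.068/368.
So 2nε² ≥ ln(368/0.068) = 8.596331.
Hence n ≥ 8.596331/(2·0.043²) = 2324.589.
The smallest integer n is 2325.

2325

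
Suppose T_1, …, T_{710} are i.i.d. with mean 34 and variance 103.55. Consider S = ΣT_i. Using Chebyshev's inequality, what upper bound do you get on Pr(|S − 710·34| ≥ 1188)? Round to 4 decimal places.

Var(S) = n·Var(T_i) = 710·103.55 = 73520.5.
Chebyshev: Pr(|S − 710·34| ≥ 1188) ≤ Var(S)/1188² = 73520.5/1411344 = 0.0521.

0.0521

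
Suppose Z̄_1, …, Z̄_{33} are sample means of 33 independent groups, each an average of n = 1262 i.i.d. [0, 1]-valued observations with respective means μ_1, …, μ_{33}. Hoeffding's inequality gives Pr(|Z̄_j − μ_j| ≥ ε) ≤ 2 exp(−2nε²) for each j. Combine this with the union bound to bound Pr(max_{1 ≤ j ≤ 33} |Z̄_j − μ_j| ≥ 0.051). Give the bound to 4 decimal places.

Per-experiment Hoeffding bound: 2·exp(−2·1262·0.051²) = 2·exp(−6.56492) = 0.0028179.
Union bound over 33 events: 33·0.0028179 = 0.09299.

0.0930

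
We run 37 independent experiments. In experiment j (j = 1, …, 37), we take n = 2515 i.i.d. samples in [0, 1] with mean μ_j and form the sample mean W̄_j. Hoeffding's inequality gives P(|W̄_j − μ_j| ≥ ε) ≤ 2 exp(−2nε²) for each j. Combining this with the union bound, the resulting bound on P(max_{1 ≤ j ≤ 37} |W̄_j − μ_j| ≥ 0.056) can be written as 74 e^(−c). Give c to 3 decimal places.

Union bound over the 37 events: P(max_{1 ≤ j ≤ 37} |W̄_j − μ_j| ≥ 0.056) ≤ 37·2·exp(−2nε²) = 74 exp(−2·2515·0.056²).
So c = 2·2515·0.056² = 15.7741.

15.774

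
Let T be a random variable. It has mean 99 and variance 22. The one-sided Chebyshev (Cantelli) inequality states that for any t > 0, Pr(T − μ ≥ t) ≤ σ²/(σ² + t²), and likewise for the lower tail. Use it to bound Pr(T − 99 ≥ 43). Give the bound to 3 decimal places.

Here σ² = 22 and t = 43, so σ² + t² = 1871.
Cantelli's bound: 22/1871 = 0.0118.

0.012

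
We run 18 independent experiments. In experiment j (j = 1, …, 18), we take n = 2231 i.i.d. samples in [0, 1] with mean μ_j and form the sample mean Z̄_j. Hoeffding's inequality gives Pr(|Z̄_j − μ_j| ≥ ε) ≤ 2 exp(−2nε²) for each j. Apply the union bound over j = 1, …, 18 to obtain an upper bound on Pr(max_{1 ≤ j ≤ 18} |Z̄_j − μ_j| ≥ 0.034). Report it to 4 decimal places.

Per-experiment Hoeffding bound: 2·exp(−2·2231·0.034²) = 2·exp(−5.15807) = 0.011506.
Union bound over 18 events: 18·0.011506 = 0.20710.

0.2071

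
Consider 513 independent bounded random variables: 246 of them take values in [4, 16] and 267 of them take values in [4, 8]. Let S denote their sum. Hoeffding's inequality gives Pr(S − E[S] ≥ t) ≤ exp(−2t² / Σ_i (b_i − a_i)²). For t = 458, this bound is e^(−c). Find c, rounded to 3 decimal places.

10.569

Σ(b_i − a_i)² = 246·12² + 267·4² = 39696.
c = 2t² / 39696 = 2·458² / 39696 = 10.5685.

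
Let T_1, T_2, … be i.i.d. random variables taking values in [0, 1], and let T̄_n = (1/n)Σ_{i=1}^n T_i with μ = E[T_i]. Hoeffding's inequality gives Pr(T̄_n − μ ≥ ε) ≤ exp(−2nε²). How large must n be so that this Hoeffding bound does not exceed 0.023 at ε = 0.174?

63

Require exp(−2nε²) ≤ 0.023, i.e. 2nε² ≥ ln(1/0.023) = 3.772261.
So n ≥ 3.772261 / (2·0.174²) = 62.298.
The smallest integer n is 63.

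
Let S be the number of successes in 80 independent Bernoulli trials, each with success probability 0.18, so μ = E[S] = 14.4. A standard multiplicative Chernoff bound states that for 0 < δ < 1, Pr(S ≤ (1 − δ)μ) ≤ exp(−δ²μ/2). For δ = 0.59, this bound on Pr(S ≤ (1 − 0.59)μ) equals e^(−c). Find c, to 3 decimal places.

c = δ²μ/2 = 0.59²·14.4/2 = 2.5063.

2.506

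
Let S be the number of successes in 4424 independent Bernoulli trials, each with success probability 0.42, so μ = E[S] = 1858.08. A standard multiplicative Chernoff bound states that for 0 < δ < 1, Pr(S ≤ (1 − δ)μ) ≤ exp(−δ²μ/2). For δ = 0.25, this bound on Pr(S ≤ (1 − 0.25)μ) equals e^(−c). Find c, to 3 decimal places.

c = δ²μ/2 = 0.25²·1858.08/2 = 58.0650.

58.065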